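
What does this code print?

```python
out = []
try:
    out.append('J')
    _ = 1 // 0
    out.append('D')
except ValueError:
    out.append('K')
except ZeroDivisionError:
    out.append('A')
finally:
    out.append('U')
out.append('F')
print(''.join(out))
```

Execution trace: 'J' (try body) → 'A' (except ZeroDivisionError) → 'U' (finally) → 'F' (after the try/except). Output: JAUF

Answer: JAUF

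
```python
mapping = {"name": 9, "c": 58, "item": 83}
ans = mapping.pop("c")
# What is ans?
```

Trace:
`mapping = {"name": 9, "c": 58, "item": 83}` → mapping = {'name': 9, 'c': 58, 'item': 83}
`ans = mapping.pop("c")` → mapping = {'name': 9, 'item': 83}; ans = 58
So ans = 58

Answer: 58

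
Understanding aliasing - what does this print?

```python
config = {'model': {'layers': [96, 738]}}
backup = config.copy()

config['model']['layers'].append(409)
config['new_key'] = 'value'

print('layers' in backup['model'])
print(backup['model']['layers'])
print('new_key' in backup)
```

Key concept: shallow copy gotcha with nested dict.
Step by step:
`config = {'model': {'layers': [96, 738]}}` → config = {'model': {'layers': [96, 738]}}
`backup = config.copy()` → backup = {'model': {'layers': [96, 738]}}
`config['model']['layers'].append(409)` → config = {'model': {'layers': [96, 738, 409]}}; backup = {'model': {'layers': [96, 738, 409]}}
`config['new_key'] = 'value'` → config = {'model': {'layers': [96, 738, 409]}, 'new_key': 'value'}
`print('layers' in backup['model'])` → prints True
`print(backup['model']['layers'])` → prints [96, 738, 409]
`print('new_key' in backup)` → prints False

Answer:
True
[96, 738, 409]
False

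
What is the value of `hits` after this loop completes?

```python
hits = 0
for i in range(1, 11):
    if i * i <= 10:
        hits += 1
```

Count numbers where i² ≤ 10
`hits` takes the values: 0 → 1 → 2 → 3

Answer: 3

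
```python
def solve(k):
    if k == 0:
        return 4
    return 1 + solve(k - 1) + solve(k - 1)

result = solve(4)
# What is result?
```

solve(k) = 1 + 2·solve(k-1), solve(0)=4. Closed form: (4+1)·2^4 - 1 = 79.

Answer: 79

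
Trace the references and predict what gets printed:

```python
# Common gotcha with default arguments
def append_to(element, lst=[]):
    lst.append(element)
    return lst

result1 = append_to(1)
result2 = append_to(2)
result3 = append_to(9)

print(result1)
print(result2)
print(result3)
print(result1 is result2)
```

Key concept: mutable default argument gotcha.
Step by step:
`result1 = append_to(1)` → result1 = [1]
`result2 = append_to(2)` → result1 = [1, 2] (same object as result2); result2 = [1, 2] (same object as result1)
`result3 = append_to(9)` → result1 = [1, 2, 9] (same object as result2, result3); result2 = [1, 2, 9] (same object as result1, result3); result3 = [1, 2, 9] (same object as result1, result2)
`print(result1)` → prints [1, 2, 9]
`print(result2)` → prints [1, 2, 9]
`print(result3)` → prints [1, 2, 9]
`print(result1 is result2)` → prints True

Answer:
[1, 2, 9]
[1, 2, 9]
[1, 2, 9]
True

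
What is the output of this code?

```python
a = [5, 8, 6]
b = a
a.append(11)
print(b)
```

Key concept: basic list aliasing.
Step by step:
`a = [5, 8, 6]` → a = [5, 8, 6]
`b = a` → b = [5, 8, 6] (same object as a)
`a.append(11)` → a = [5, 8, 6, 11] (same object as b); b = [5, 8, 6, 11] (same object as a)
`print(b)` → prints [5, 8, 6, 11]

Answer: [5, 8, 6, 11]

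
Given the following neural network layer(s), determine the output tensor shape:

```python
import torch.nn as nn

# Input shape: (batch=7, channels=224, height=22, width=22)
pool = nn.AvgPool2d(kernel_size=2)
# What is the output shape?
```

Input: (7, 224, 22, 22) -> Output: (7, 224, 11, 11)

Answer: (7, 224, 11, 11)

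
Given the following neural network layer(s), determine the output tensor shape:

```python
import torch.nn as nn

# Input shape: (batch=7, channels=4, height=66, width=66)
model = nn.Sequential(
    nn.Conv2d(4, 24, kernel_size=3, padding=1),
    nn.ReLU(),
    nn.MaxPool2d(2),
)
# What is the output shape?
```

Input: (7, 4, 66, 66) -> after Conv2d: (7, 24, 66, 66) -> after ReLU: (7, 24, 66, 66) -> Output: (7, 24, 33, 33)

Answer: (7, 24, 33, 33)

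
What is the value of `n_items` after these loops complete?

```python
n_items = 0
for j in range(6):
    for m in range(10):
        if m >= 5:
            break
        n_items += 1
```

Inner breaks at 5, outer runs 6 times
`n_items` takes the values: 0 → 1 → 2 → 3 → 4 → 5 → 6 → 7 → 8 → 9 → 10 → 11 → 12 → 13 → 14 → 15 → 16 → 17 → 18 → 19 → 20 → 21 → 22 → 23 → 24 → 25 → 26 → 27 → 28 → 29 → 30

Answer: 30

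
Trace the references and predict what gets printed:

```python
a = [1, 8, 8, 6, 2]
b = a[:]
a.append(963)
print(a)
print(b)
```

Key concept: slice [:] creates copy.
Step by step:
`a = [1, 8, 8, 6, 2]` → a = [1, 8, 8, 6, 2]
`b = a[:]` → b = [1, 8, 8, 6, 2]
`a.append(963)` → a = [1, 8, 8, 6, 2, 963]
`print(a)` → prints [1, 8, 8, 6, 2, 963]
`print(b)` → prints [1, 8, 8, 6, 2]

Answer:
[1, 8, 8, 6, 2, 963]
[1, 8, 8, 6, 2]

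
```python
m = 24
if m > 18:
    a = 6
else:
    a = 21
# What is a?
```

Trace:
`m = 24` → m = 24
`if m > 18: ...` → m > 18 is True → a = 6
So a = 6

Answer: 6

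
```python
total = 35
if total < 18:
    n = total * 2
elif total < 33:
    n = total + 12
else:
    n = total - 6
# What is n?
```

Trace:
`total = 35` → total = 35
`if total < 18: ...` → total < 18 is False, total < 33 is False, take else branch → n = 29
So n = 29

Answer: 29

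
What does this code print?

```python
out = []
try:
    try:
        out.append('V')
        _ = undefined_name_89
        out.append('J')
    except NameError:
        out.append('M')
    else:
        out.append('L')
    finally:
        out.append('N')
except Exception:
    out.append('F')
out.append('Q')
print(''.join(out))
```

Execution trace: 'V' (inner try body) → 'M' (inner except NameError) → 'N' (inner finally) → 'Q' (after the try/except). Output: VMNQ

Answer: VMNQ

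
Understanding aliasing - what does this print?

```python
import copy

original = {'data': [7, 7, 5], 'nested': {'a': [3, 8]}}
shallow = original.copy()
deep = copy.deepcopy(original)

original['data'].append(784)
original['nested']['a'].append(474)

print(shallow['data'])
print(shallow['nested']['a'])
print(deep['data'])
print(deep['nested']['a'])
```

Key concept: comparing shallow vs deep copy.
Step by step:
`original = {'data': [7, 7, 5], 'nested': {'a': [3, 8]}}` → original = {'data': [7, 7, 5], 'nested': {'a': [3, 8]}}
`shallow = original.copy()` → shallow = {'data': [7, 7, 5], 'nested': {'a': [3, 8]}}
`deep = copy.deepcopy(original)` → deep = {'data': [7, 7, 5], 'nested': {'a': [3, 8]}}
`original['data'].append(784)` → original = {'data': [7, 7, 5, 784], 'nested': {'a': [3, 8]}}; shallow = {'data': [7, 7, 5, 784], 'nested': {'a': [3, 8]}}
`original['nested']['a'].append(474)` → original = {'data': [7, 7, 5, 784], 'nested': {'a': [3, 8, 474]}}; shallow = {'data': [7, 7, 5, 784], 'nested': {'a': [3, 8, 474]}}
`print(shallow['data'])` → prints [7, 7, 5, 784]
`print(shallow['nested']['a'])` → prints [3, 8, 474]
`print(deep['data'])` → prints [7, 7, 5]
`print(deep['nested']['a'])` → prints [3, 8]

Answer:
[7, 7, 5, 784]
[3, 8, 474]
[7, 7, 5]
[3, 8]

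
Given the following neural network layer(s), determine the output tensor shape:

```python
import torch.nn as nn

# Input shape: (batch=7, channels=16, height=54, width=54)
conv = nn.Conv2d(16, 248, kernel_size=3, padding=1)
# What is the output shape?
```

Input: (7, 16, 54, 54) -> Output: (7, 248, 54, 54)

Answer: (7, 248, 54, 54)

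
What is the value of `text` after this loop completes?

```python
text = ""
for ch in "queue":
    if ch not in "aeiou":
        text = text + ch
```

Remove vowels from 'queue'
`text` takes the values: "" → "q"

Answer: "q"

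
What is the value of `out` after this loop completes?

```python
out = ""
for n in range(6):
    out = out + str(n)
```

Concatenate digits 0 to 5
`out` takes the values: "" → "0" → "01" → "012" → "0123" → "01234" → "012345"

Answer: "012345"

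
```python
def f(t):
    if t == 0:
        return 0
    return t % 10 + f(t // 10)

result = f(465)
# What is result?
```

Sum of digits of 465: 5 + 6 + 4 = 15

Answer: 15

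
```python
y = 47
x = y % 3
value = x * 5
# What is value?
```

Trace:
`y = 47` → y = 47
`x = y % 3` → x = 2
`value = x * 5` → value = 10
So value = 10

Answer: 10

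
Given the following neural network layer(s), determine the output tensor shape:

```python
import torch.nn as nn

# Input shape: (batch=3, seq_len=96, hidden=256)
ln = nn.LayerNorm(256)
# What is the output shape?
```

Input: (3, 96, 256) -> Output: (3, 96, 256)

Answer: (3, 96, 256)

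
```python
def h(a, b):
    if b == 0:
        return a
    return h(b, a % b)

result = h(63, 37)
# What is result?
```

h(63, 37) -> h(37, 26) -> h(26, 11) -> h(11, 4) -> h(4, 3) -> h(3, 1) -> h(1, 0) -> 1

Answer: 1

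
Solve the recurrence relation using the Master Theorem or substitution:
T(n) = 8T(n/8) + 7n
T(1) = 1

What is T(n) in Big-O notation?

By Master Theorem: a=8, b=8, f(n)=7n. Since log_8(8) = 1 and f(n) = Θ(n^1), Case 2 applies. T(n) = O(n log n).

Answer: O(n log n)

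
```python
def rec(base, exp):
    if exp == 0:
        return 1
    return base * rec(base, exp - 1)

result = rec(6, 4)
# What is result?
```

rec(6, 4) = 6 * 6 * 6 * 6 = 1296

Answer: 1296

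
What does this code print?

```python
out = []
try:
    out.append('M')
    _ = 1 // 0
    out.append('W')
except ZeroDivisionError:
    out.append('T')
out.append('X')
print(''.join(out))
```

Execution trace: 'M' (try body) → 'T' (except ZeroDivisionError) → 'X' (after the try/except). Output: MTX

Answer: MTX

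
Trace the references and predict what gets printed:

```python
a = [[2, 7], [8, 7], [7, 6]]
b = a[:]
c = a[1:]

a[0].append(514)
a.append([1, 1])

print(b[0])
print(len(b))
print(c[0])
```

Key concept: slice with nested mutation.
Step by step:
`a = [[2, 7], [8, 7], [7, 6]]` → a = [[2, 7], [8, 7], [7, 6]]
`b = a[:]` → b = [[2, 7], [8, 7], [7, 6]]
`c = a[1:]` → c = [[8, 7], [7, 6]]
`a[0].append(514)` → a = [[2, 7, 514], [8, 7], [7, 6]]; b = [[2, 7, 514], [8, 7], [7, 6]]
`a.append([1, 1])` → a = [[2, 7, 514], [8, 7], [7, 6], [1, 1]]
`print(b[0])` → prints [2, 7, 514]
`print(len(b))` → prints 3
`print(c[0])` → prints [8, 7]

Answer:
[2, 7, 514]
3
[8, 7]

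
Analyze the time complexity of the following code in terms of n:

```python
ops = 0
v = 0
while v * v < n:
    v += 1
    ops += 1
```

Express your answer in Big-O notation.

Each loop level contributes: √n. Multiplying the contributions gives O(√n).

Answer: O(√n)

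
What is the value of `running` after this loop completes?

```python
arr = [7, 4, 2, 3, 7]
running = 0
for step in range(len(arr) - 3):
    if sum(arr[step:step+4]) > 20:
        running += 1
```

Count windows with sum > 20
`running` takes the values: 0

Answer: 0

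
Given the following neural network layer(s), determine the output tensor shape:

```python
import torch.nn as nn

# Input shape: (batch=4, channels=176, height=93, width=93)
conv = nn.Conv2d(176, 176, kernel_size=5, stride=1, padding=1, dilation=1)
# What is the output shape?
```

Input: (4, 176, 93, 93) -> Output: (4, 176, 91, 91)

Answer: (4, 176, 91, 91)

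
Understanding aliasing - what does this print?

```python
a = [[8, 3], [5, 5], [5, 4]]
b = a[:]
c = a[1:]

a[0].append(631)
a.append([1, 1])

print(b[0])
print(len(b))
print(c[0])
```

Key concept: slice with nested mutation.
Step by step:
`a = [[8, 3], [5, 5], [5, 4]]` → a = [[8, 3], [5, 5], [5, 4]]
`b = a[:]` → b = [[8, 3], [5, 5], [5, 4]]
`c = a[1:]` → c = [[5, 5], [5, 4]]
`a[0].append(631)` → a = [[8, 3, 631], [5, 5], [5, 4]]; b = [[8, 3, 631], [5, 5], [5, 4]]
`a.append([1, 1])` → a = [[8, 3, 631], [5, 5], [5, 4], [1, 1]]
`print(b[0])` → prints [8, 3, 631]
`print(len(b))` → prints 3
`print(c[0])` → prints [5, 5]

Answer:
[8, 3, 631]
3
[5, 5]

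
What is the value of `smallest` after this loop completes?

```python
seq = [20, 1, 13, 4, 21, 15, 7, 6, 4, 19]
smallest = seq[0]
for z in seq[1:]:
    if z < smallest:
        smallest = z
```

Minimum of [20, 1, 13, 4, 21, 15, 7, 6, 4, 19]
`smallest` takes the values: 20 → 1

Answer: 1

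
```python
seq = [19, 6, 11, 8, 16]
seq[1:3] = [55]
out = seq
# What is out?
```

Trace:
`seq = [19, 6, 11, 8, 16]` → seq = [19, 6, 11, 8, 16]
`seq[1:3] = [55]` → seq = [19, 55, 8, 16]
`out = seq` → out = [19, 55, 8, 16]
So out = [19, 55, 8, 16]

Answer: [19, 55, 8, 16]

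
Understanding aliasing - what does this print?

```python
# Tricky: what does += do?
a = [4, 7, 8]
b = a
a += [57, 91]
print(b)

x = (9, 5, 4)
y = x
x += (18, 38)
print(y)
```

Key concept: += behavior differs for mutable vs immutable.
Step by step:
`a = [4, 7, 8]` → a = [4, 7, 8]
`b = a` → b = [4, 7, 8] (same object as a)
`a += [57, 91]` → a = [4, 7, 8, 57, 91] (same object as b); b = [4, 7, 8, 57, 91] (same object as a)
`print(b)` → prints [4, 7, 8, 57, 91]
`x = (9, 5, 4)` → x = (9, 5, 4)
`y = x` → y = (9, 5, 4)
`x += (18, 38)` → x = (9, 5, 4, 18, 38)
`print(y)` → prints (9, 5, 4)

Answer:
[4, 7, 8, 57, 91]
(9, 5, 4)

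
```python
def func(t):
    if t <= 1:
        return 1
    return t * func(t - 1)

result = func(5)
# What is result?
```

func(5) = 5 * 4 * 3 * 2 * 1 = 120

Answer: 120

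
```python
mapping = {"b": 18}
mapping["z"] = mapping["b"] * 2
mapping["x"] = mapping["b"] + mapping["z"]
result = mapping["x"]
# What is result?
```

Trace:
`mapping = {"b": 18}` → mapping = {'b': 18}
`mapping["z"] = mapping["b"] * 2` → mapping = {'b': 18, 'z': 36}
`mapping["x"] = mapping["b"] + mapping["z"]` → mapping = {'b': 18, 'z': 36, 'x': 54}
`result = mapping["x"]` → result = 54
So result = 54

Answer: 54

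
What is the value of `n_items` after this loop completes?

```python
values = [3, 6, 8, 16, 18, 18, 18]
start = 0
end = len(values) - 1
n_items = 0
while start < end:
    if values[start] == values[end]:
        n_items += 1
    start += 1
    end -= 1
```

Count matching pairs from ends
`n_items` takes the values: 0

Answer: 0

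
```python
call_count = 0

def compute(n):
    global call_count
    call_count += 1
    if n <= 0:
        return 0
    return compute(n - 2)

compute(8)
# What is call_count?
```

Linear recursion stepping by 2: 5 calls from n=8 down to ≤0.

Answer: 5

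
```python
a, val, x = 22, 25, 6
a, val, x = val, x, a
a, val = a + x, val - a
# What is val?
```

Trace:
`a, val, x = 22, 25, 6` → a = 22; val = 25; x = 6
`a, val, x = val, x, a` → a = 25; val = 6; x = 22
`a, val = a + x, val - a` → a = 47; val = -19
So val = -19

Answer: -19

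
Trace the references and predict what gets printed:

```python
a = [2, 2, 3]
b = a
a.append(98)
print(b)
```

Key concept: basic list aliasing.
Step by step:
`a = [2, 2, 3]` → a = [2, 2, 3]
`b = a` → b = [2, 2, 3] (same object as a)
`a.append(98)` → a = [2, 2, 3, 98] (same object as b); b = [2, 2, 3, 98] (same object as a)
`print(b)` → prints [2, 2, 3, 98]

Answer: [2, 2, 3, 98]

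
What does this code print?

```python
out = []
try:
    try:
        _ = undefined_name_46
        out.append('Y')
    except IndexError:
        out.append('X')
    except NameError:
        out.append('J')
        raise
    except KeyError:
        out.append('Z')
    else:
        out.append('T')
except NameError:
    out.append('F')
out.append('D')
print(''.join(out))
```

Execution trace: 'J' (inner except NameError) → 'F' (outer except NameError) → 'D' (after the try/except). Output: JFD

Answer: JFD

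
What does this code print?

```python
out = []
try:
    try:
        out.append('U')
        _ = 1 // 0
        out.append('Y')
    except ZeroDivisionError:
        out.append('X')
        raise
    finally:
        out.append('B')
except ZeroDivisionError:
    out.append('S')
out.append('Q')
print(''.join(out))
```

Execution trace: 'U' (inner try body) → 'X' (inner except ZeroDivisionError) → 'B' (inner finally) → 'S' (outer except ZeroDivisionError) → 'Q' (after the try/except). Output: UXBSQ

Answer: UXBSQ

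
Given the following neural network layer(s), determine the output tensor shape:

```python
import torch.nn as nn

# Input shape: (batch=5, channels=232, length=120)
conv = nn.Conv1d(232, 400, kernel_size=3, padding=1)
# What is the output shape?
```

Input: (5, 232, 120) -> Output: (5, 400, 120)

Answer: (5, 400, 120)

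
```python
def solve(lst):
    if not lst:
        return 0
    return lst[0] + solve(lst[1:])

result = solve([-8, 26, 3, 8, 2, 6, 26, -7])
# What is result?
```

(-8) + 26 + 3 + 8 + 2 + 6 + 26 + (-7) + 0 = 56

Answer: 56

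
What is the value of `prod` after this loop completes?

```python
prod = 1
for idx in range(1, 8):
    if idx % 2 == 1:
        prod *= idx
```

Product of odd numbers 1 to 7
`prod` takes the values: 1 → 3 → 15 → 105

Answer: 105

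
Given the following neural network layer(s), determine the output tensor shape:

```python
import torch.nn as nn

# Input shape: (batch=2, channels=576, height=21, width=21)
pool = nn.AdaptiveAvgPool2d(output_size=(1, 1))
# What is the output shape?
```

Input: (2, 576, 21, 21) -> Output: (2, 576, 1, 1)

Answer: (2, 576, 1, 1)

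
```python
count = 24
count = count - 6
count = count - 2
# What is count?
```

Trace:
`count = 24` → count = 24
`count = count - 6` → count = 18
`count = count - 2` → count = 16
So count = 16

Answer: 16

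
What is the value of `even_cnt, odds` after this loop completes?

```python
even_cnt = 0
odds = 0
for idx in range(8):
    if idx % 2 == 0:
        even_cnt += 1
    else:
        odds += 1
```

Count evens and odds in range(8)
`even_cnt, odds` takes the values: (0, 0) → (1, 0) → (1, 1) → (2, 1) → (2, 2) → (3, 2) → (3, 3) → (4, 3) → (4, 4)

Answer: 4, 4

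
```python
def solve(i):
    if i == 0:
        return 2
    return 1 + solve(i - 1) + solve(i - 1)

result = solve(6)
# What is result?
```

solve(i) = 1 + 2·solve(i-1), solve(0)=2. Closed form: (2+1)·2^6 - 1 = 191.

Answer: 191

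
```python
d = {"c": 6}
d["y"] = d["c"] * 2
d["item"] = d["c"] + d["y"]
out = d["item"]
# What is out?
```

Trace:
`d = {"c": 6}` → d = {'c': 6}
`d["y"] = d["c"] * 2` → d = {'c': 6, 'y': 12}
`d["item"] = d["c"] + d["y"]` → d = {'c': 6, 'y': 12, 'item': 18}
`out = d["item"]` → out = 18
So out = 18

Answer: 18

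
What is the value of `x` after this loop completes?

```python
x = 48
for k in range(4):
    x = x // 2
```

Halve 4 times: 48 // 2^4 = 3
`x` takes the values: 48 → 24 → 12 → 6 → 3

Answer: 3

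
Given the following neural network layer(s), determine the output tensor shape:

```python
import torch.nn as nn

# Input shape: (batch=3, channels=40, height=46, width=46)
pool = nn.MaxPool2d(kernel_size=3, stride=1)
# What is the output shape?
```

Input: (3, 40, 46, 46) -> Output: (3, 40, 44, 44)

Answer: (3, 40, 44, 44)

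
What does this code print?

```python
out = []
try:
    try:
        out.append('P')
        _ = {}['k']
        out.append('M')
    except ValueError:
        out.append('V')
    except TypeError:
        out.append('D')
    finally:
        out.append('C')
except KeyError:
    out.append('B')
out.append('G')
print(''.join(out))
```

Execution trace: 'P' (inner try body) → 'C' (inner finally) → 'B' (outer except KeyError) → 'G' (after the try/except). Output: PCBG

Answer: PCBG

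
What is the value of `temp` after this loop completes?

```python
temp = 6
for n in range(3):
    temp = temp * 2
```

Multiply by 2, 3 times: 6 * 2^3 = 48
`temp` takes the values: 6 → 12 → 24 → 48

Answer: 48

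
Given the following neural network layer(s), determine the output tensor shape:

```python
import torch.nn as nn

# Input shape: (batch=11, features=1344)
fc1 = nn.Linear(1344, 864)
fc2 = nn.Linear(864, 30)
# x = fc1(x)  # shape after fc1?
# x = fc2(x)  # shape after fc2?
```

Input: (11, 1344) -> after fc1: (11, 864) -> Output: (11, 30)

Answer: (11, 30)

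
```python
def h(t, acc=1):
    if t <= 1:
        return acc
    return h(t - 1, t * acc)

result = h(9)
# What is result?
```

Accumulator trace (n, acc): (9, 1) -> (8, 9) -> (7, 72) -> (6, 504) -> (5, 3024) -> (4, 15120) -> (3, 60480) -> (2, 181440) -> (1, 362880) -> return 362880

Answer: 362880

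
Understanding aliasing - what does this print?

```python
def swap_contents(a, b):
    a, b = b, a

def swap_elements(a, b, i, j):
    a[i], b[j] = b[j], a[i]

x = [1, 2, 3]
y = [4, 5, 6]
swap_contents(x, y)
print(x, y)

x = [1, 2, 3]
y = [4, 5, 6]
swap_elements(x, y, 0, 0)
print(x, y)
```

Key concept: parameter rebinding vs mutation.
Step by step:
`x = [1, 2, 3]` → x = [1, 2, 3]
`y = [4, 5, 6]` → y = [4, 5, 6]
`swap_contents(x, y)` → no visible change to tracked variables
`print(x, y)` → prints [1, 2, 3] [4, 5, 6]
`x = [1, 2, 3]` → x = [1, 2, 3]
`y = [4, 5, 6]` → y = [4, 5, 6]
`swap_elements(x, y, 0, 0)` → x = [4, 2, 3]; y = [1, 5, 6]
`print(x, y)` → prints [4, 2, 3] [1, 5, 6]

Answer:
[1, 2, 3] [4, 5, 6]
[4, 2, 3] [1, 5, 6]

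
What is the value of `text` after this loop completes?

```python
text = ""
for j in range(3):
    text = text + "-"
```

Repeat '-' 3 times
`text` takes the values: "" → "-" → "--" → "---"

Answer: "---"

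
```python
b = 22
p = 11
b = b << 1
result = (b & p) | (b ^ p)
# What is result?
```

Trace:
`b = 22` → b = 22
`p = 11` → p = 11
`b = b << 1` → b = 44
`result = (b & p) | (b ^ p)` → result = 47
So result = 47

Answer: 47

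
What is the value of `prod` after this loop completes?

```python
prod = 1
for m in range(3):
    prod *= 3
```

3^3 = 27
`prod` takes the values: 1 → 3 → 9 → 27

Answer: 27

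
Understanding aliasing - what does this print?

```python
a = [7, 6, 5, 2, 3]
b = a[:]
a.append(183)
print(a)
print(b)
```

Key concept: slice [:] creates copy.
Step by step:
`a = [7, 6, 5, 2, 3]` → a = [7, 6, 5, 2, 3]
`b = a[:]` → b = [7, 6, 5, 2, 3]
`a.append(183)` → a = [7, 6, 5, 2, 3, 183]
`print(a)` → prints [7, 6, 5, 2, 3, 183]
`print(b)` → prints [7, 6, 5, 2, 3]

Answer:
[7, 6, 5, 2, 3, 183]
[7, 6, 5, 2, 3]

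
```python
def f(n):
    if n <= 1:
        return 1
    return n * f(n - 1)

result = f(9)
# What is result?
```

f(9) = 9 * 8 * 7 * 6 * 5 * 4 * 3 * 2 * 1 = 362880

Answer: 362880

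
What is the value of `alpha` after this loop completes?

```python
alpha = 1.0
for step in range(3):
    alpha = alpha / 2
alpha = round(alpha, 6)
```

Halving LR 3 times: 1 / 2^3
`alpha` takes the values: 1.0 → 0.5 → 0.25 → 0.125

Answer: 0.125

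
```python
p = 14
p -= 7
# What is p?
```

Trace:
`p = 14` → p = 14
`p -= 7` → p = 7
So p = 7

Answer: 7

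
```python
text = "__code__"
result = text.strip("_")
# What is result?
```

Trace:
`text = "__code__"` → text = '__code__'
`result = text.strip("_")` → result = 'code'
So result = 'code'

Answer: 'code'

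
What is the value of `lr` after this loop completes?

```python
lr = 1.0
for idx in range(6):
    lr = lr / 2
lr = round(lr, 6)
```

Halving LR 6 times: 1 / 2^6
`lr` takes the values: 1.0 → 0.5 → 0.25 → 0.125 → 0.0625 → 0.03125 → 0.015625

Answer: 0.015625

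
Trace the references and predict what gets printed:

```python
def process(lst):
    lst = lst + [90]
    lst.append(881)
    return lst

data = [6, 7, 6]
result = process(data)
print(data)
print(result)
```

Key concept: rebinding parameter vs mutation.
Step by step:
`data = [6, 7, 6]` → data = [6, 7, 6]
`result = process(data)` → result = [6, 7, 6, 90, 881]
`print(data)` → prints [6, 7, 6]
`print(result)` → prints [6, 7, 6, 90, 881]

Answer:
[6, 7, 6]
[6, 7, 6, 90, 881]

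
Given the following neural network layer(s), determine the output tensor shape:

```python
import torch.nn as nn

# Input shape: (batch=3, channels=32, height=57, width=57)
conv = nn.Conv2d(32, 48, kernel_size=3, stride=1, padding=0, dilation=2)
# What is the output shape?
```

Input: (3, 32, 57, 57) -> Output: (3, 48, 53, 53)

Answer: (3, 48, 53, 53)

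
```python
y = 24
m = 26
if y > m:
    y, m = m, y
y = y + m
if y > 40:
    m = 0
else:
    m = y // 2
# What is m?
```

Trace:
`y = 24` → y = 24
`m = 26` → m = 26
`if y > m: ...` → y > m is False → no variable changes
`y = y + m` → y = 50
`if y > 40: ...` → y > 40 is True → m = 0
So m = 0

Answer: 0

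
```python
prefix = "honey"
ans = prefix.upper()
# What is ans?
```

Trace:
`prefix = "honey"` → prefix = 'honey'
`ans = prefix.upper()` → ans = 'HONEY'
So ans = 'HONEY'

Answer: 'HONEY'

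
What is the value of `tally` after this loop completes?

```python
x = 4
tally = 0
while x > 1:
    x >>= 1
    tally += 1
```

Count right shifts until 1
`tally` takes the values: 0 → 1 → 2

Answer: 2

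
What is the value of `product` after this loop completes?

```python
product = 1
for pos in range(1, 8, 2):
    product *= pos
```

Product of 1, 3, 5, ... up to 7
`product` takes the values: 1 → 3 → 15 → 105

Answer: 105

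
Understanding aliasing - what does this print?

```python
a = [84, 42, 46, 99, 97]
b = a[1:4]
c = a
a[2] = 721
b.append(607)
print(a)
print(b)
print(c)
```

Key concept: slice vs alias.
Step by step:
`a = [84, 42, 46, 99, 97]` → a = [84, 42, 46, 99, 97]
`b = a[1:4]` → b = [42, 46, 99]
`c = a` → c = [84, 42, 46, 99, 97] (same object as a)
`a[2] = 721` → a = [84, 42, 721, 99, 97] (same object as c); c = [84, 42, 721, 99, 97] (same object as a)
`b.append(607)` → b = [42, 46, 99, 607]
`print(a)` → prints [84, 42, 721, 99, 97]
`print(b)` → prints [42, 46, 99, 607]
`print(c)` → prints [84, 42, 721, 99, 97]

Answer:
[84, 42, 721, 99, 97]
[42, 46, 99, 607]
[84, 42, 721, 99, 97]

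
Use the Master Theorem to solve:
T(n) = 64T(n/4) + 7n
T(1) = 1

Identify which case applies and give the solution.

a=64, b=4, f(n)=7n. log_4(64) = 3. Since c=1 < 3, Case 1 applies: T(n) = Θ(n^log_b(a)) = O(n^3).

Answer: O(n^3) - Case 1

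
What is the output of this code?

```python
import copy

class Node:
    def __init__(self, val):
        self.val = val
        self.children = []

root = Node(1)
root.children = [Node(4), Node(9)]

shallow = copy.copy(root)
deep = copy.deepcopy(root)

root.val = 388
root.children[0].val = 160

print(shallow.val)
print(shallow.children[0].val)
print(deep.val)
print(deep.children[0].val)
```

Key concept: deep copy with custom objects.
Step by step:
`root = Node(1)` → root = Node(val=1, children=[])
`root.children = [Node(4), Node(9)]` → root = Node(val=1, children=[Node(val=4, children=[]), Node(val=9, children=[])])
`shallow = copy.copy(root)` → shallow = Node(val=1, children=[Node(val=4, children=[]), Node(val=9, children=[])])
`deep = copy.deepcopy(root)` → deep = Node(val=1, children=[Node(val=4, children=[]), Node(val=9, children=[])])
`root.val = 388` → root = Node(val=388, children=[Node(val=4, children=[]), Node(val=9, children=[])])
`root.children[0].val = 160` → root = Node(val=388, children=[Node(val=160, children=[]), Node(val=9, children=[])]); shallow = Node(val=1, children=[Node(val=160, children=[]), Node(val=9, children=[])])
`print(shallow.val)` → prints 1
`print(shallow.children[0].val)` → prints 160
`print(deep.val)` → prints 1
`print(deep.children[0].val)` → prints 4

Answer:
1
160
1
4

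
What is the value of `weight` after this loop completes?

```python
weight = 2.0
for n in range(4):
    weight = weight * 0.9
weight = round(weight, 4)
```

Exponential decay: 2.0 * 0.9^4
`weight` takes the values: 2.0 → 1.8 → 1.62 → 1.458 → 1.3122

Answer: 1.3122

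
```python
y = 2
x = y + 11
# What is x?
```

Trace:
`y = 2` → y = 2
`x = y + 11` → x = 13
So x = 13

Answer: 13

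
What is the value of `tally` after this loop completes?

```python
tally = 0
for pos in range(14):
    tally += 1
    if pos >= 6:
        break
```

Loop breaks when pos reaches 6, tally is 7
`tally` takes the values: 0 → 1 → 2 → 3 → 4 → 5 → 6 → 7

Answer: 7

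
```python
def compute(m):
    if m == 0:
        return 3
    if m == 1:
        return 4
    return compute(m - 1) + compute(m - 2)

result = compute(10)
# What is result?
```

Build up from base cases: compute(0)=3, compute(1)=4, compute(2)=7, compute(3)=11, compute(4)=18, compute(5)=29, compute(6)=47, ..., compute(10)=322

Answer: 322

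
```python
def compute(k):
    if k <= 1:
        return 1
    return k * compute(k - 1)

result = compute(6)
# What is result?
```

compute(6) = 6 * 5 * 4 * 3 * 2 * 1 = 720

Answer: 720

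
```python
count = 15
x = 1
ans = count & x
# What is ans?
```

Trace:
`count = 15` → count = 15
`x = 1` → x = 1
`ans = count & x` → ans = 1
So ans = 1

Answer: 1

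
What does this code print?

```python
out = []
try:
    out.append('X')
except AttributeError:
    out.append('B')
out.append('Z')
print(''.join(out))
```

Execution trace: 'X' (try body, no exception) → 'Z' (after the try/except). Output: XZ

Answer: XZ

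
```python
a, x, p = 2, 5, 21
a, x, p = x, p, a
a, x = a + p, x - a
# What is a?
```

Trace:
`a, x, p = 2, 5, 21` → a = 2; x = 5; p = 21
`a, x, p = x, p, a` → a = 5; x = 21; p = 2
`a, x = a + p, x - a` → a = 7; x = 16
So a = 7

Answer: 7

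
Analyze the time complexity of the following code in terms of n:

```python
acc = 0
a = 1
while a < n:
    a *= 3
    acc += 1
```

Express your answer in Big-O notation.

Each loop level contributes: log n. Multiplying the contributions gives O(log n).

Answer: O(log n)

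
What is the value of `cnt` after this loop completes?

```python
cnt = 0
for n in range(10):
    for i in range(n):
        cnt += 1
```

Triangle number: 0+1+2+...+9
`cnt` takes the values: 0 → 1 → 2 → 3 → 4 → 5 → 6 → 7 → 8 → 9 → 10 → 11 → 12 → 13 → 14 → 15 → 16 → 17 → 18 → 19 → 20 → 21 → 22 → 23 → 24 → 25 → 26 → 27 → 28 → 29 → … → 41 → 42 → 43 → 44 → 45

Answer: 45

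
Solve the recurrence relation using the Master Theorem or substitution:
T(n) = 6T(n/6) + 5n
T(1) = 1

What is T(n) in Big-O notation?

By Master Theorem: a=6, b=6, f(n)=5n. Since log_6(6) = 1 and f(n) = Θ(n^1), Case 2 applies. T(n) = O(n log n).

Answer: O(n log n)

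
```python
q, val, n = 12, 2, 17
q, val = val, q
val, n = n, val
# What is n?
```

Trace:
`q, val, n = 12, 2, 17` → q = 12; val = 2; n = 17
`q, val = val, q` → q = 2; val = 12
`val, n = n, val` → val = 17; n = 12
So n = 12

Answer: 12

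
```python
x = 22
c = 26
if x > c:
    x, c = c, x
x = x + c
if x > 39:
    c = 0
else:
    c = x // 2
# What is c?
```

Trace:
`x = 22` → x = 22
`c = 26` → c = 26
`if x > c: ...` → x > c is False → no variable changes
`x = x + c` → x = 48
`if x > 39: ...` → x > 39 is True → c = 0
So c = 0

Answer: 0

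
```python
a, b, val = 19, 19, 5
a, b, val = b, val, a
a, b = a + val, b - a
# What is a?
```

Trace:
`a, b, val = 19, 19, 5` → a = 19; b = 19; val = 5
`a, b, val = b, val, a` → a = 19; b = 5; val = 19
`a, b = a + val, b - a` → a = 38; b = -14
So a = 38

Answer: 38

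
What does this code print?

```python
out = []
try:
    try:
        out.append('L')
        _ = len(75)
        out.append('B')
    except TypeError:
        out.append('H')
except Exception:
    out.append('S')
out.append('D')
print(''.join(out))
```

Execution trace: 'L' (inner try body) → 'H' (inner except TypeError) → 'D' (after the try/except). Output: LHD

Answer: LHD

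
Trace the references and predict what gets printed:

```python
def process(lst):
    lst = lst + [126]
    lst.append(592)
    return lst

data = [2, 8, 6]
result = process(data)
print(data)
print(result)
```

Key concept: rebinding parameter vs mutation.
Step by step:
`data = [2, 8, 6]` → data = [2, 8, 6]
`result = process(data)` → result = [2, 8, 6, 126, 592]
`print(data)` → prints [2, 8, 6]
`print(result)` → prints [2, 8, 6, 126, 592]

Answer:
[2, 8, 6]
[2, 8, 6, 126, 592]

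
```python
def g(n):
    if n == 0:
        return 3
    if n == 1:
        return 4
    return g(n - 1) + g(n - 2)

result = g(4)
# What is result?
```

Build up from base cases: g(0)=3, g(1)=4, g(2)=7, g(3)=11, g(4)=18

Answer: 18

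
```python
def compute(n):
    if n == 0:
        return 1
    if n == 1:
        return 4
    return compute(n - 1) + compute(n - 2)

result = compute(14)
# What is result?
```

Build up from base cases: compute(0)=1, compute(1)=4, compute(2)=5, compute(3)=9, compute(4)=14, compute(5)=23, compute(6)=37, ..., compute(14)=1741

Answer: 1741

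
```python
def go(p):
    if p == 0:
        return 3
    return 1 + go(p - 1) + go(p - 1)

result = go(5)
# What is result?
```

go(p) = 1 + 2·go(p-1), go(0)=3. Closed form: (3+1)·2^5 - 1 = 127.

Answer: 127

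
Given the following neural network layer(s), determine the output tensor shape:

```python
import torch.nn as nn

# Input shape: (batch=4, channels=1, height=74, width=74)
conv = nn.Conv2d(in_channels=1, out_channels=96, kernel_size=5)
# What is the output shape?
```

Input: (4, 1, 74, 74) -> Output: (4, 96, 70, 70)

Answer: (4, 96, 70, 70)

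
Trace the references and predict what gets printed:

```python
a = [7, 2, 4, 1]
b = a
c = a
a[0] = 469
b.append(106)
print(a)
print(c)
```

Key concept: multiple aliases.
Step by step:
`a = [7, 2, 4, 1]` → a = [7, 2, 4, 1]
`b = a` → b = [7, 2, 4, 1] (same object as a)
`c = a` → c = [7, 2, 4, 1] (same object as a, b)
`a[0] = 469` → a = [469, 2, 4, 1] (same object as b, c); b = [469, 2, 4, 1] (same object as a, c); c = [469, 2, 4, 1] (same object as a, b)
`b.append(106)` → a = [469, 2, 4, 1, 106] (same object as b, c); b = [469, 2, 4, 1, 106] (same object as a, c); c = [469, 2, 4, 1, 106] (same object as a, b)
`print(a)` → prints [469, 2, 4, 1, 106]
`print(c)` → prints [469, 2, 4, 1, 106]

Answer:
[469, 2, 4, 1, 106]
[469, 2, 4, 1, 106]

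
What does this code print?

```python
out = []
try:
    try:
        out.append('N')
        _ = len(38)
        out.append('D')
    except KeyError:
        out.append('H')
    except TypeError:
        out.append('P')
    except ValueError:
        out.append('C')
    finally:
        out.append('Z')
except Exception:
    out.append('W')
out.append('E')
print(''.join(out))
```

Execution trace: 'N' (inner try body) → 'P' (inner except TypeError) → 'Z' (inner finally) → 'E' (after the try/except). Output: NPZE

Answer: NPZE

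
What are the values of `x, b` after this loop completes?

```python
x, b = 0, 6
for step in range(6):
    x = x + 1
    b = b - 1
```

x goes 0→6, b goes 6→0
`x, b` takes the values: (0, 6) → (1, 6) → (1, 5) → (2, 5) → (2, 4) → (3, 4) → (3, 3) → (4, 3) → (4, 2) → (5, 2) → (5, 1) → (6, 1) → (6, 0)

Answer: 6, 0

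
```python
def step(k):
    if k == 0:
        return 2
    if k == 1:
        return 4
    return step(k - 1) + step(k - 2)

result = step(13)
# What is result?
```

Build up from base cases: step(0)=2, step(1)=4, step(2)=6, step(3)=10, step(4)=16, step(5)=26, step(6)=42, ..., step(13)=1220

Answer: 1220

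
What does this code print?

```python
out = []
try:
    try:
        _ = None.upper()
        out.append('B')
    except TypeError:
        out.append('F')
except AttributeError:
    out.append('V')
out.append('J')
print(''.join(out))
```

Execution trace: 'V' (outer except AttributeError) → 'J' (after the try/except). Output: VJ

Answer: VJ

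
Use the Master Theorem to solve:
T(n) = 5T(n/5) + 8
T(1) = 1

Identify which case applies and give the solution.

a=5, b=5, f(n)=8. log_5(5) = 1. Since c=0 < 1, Case 1 applies: T(n) = Θ(n^log_b(a)) = O(n).

Answer: O(n) - Case 1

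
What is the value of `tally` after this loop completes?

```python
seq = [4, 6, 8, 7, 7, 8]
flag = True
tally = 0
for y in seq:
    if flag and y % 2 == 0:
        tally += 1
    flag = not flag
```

Count even values at even positions
`tally` takes the values: 0 → 1 → 2

Answer: 2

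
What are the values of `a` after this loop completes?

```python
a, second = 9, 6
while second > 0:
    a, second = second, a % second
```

GCD of 9 and 6
`a` takes the values: 9 → 6 → 3

Answer: 3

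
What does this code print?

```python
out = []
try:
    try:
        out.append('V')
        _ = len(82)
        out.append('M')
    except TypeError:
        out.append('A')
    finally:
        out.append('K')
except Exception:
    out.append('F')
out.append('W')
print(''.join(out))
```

Execution trace: 'V' (inner try body) → 'A' (inner except TypeError) → 'K' (inner finally) → 'W' (after the try/except). Output: VAKW

Answer: VAKW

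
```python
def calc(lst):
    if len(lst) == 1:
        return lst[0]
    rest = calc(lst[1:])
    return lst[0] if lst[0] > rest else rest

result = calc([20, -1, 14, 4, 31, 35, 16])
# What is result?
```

Recursive max over [20, -1, 14, 4, 31, 35, 16] = 35

Answer: 35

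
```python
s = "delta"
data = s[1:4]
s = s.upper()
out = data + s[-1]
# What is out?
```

Trace:
`s = "delta"` → s = 'delta'
`data = s[1:4]` → data = 'elt'
`s = s.upper()` → s = 'DELTA'
`out = data + s[-1]` → out = 'eltA'
So out = 'eltA'

Answer: 'eltA'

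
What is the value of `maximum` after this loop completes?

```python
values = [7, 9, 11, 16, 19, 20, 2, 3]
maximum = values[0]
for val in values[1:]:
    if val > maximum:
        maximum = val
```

Maximum of [7, 9, 11, 16, 19, 20, 2, 3]
`maximum` takes the values: 7 → 9 → 11 → 16 → 19 → 20

Answer: 20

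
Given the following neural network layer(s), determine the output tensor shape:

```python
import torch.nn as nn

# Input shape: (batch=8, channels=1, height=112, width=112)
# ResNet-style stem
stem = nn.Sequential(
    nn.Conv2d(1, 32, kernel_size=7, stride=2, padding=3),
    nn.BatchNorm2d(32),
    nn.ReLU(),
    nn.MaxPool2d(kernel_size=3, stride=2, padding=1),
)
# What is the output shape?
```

Input: (8, 1, 112, 112) -> after Conv2d 7x7 stride=2: (8, 32, 56, 56) -> Output: (8, 32, 28, 28)

Answer: (8, 32, 28, 28)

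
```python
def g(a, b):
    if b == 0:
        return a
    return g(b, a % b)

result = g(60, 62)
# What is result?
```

g(60, 62) -> g(62, 60) -> g(60, 2) -> g(2, 0) -> 2

Answer: 2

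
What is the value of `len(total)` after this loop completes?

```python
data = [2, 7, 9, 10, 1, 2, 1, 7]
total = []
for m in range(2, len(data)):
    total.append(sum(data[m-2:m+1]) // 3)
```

Number of 3-element averages
`total` takes the values: [] → [6] → [6, 8] → [6, 8, 6] → [6, 8, 6, 4] → [6, 8, 6, 4, 1] → [6, 8, 6, 4, 1, 3]
So `len(total)` = 6

Answer: 6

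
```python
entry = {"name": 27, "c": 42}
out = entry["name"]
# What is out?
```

Trace:
`entry = {"name": 27, "c": 42}` → entry = {'name': 27, 'c': 42}
`out = entry["name"]` → out = 27
So out = 27

Answer: 27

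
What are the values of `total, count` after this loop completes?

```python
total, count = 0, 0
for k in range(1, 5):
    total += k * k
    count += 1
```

Sum of squares and count
`total, count` takes the values: (0, 0) → (1, 0) → (1, 1) → (5, 1) → (5, 2) → (14, 2) → (14, 3) → (30, 3) → (30, 4)

Answer: 30, 4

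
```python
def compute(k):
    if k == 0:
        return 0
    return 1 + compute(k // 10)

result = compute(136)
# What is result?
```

Count of digits of 136: 3

Answer: 3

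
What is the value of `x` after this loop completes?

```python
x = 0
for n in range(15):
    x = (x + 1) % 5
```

Increment mod 5, 15 times = 0
`x` takes the values: 0 → 1 → 2 → 3 → 4 → 0 → 1 → 2 → 3 → 4 → 0 → 1 → 2 → 3 → 4 → 0

Answer: 0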